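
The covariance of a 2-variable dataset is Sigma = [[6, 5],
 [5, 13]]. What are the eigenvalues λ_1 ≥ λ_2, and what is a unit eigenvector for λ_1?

Step 1 — characteristic polynomial of 2×2 Sigma:
  det(Sigma - λI) = λ² - trace · λ + det = 0.
  trace = 6 + 13 = 19, det = 6·13 - (5)² = 53.
Step 2 — discriminant:
  Δ = trace² - 4·det = 361 - 212 = 149.
Step 3 — eigenvalues:
  λ = (trace ± √Δ)/2 = (19 ± 12.2066)/2,
  λ_1 = 15.6033,  λ_2 = 3.3967.

Step 4 — unit eigenvector for λ_1: solve (Sigma - λ_1 I)v = 0. First row:
  (6 - 15.6033)·v_x + (5)·v_y = 0, i.e. (-9.6033)·v_x + (5)·v_y = 0,
  so v ∝ (b, λ_1 - a) = (5, 9.6033) = u.
  ||u|| = √((5)² + (9.6033)²) = √(117.2229) ≈ 10.827,
  v_1 = u/||u|| ≈ (0.4618, 0.887) (||v_1|| = 1).

λ_1 = 15.6033,  λ_2 = 3.3967;  v_1 ≈ (0.4618, 0.887)


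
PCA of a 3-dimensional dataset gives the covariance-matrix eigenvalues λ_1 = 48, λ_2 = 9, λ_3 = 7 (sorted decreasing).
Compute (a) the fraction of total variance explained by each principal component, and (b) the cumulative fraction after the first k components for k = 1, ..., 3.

Step 1 — total variance = trace(Sigma) = Σ λ_i = 48 + 9 + 7 = 64.

Step 2 — fraction explained by component i = λ_i / Σ λ:
  PC1: 48/64 = 0.75
  PC2: 9/64 = 0.1406
  PC3: 7/64 = 0.1094

Step 3 — cumulative fraction after k components = (λ_1 + ... + λ_k) / Σ λ:
  k = 1: 48/64 = 0.75
  k = 2: (48 + 9)/64 = 57/64 = 0.8906
  k = 3: (48 + 9 + 7)/64 = 64/64 = 1

Summary (fraction, with percent):

explained: PC1 0.75 (75%), PC2 0.1406 (14.06%), PC3 0.1094 (10.94%);  cumulative: 0.75, 0.8906, 1


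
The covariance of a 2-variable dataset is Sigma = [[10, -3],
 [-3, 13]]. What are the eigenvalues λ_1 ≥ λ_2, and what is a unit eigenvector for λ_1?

Step 1 — characteristic polynomial of 2×2 Sigma:
  det(Sigma - λI) = λ² - trace · λ + det = 0.
  trace = 10 + 13 = 23, det = 10·13 - (-3)² = 121.
Step 2 — discriminant:
  Δ = trace² - 4·det = 529 - 484 = 45.
Step 3 — eigenvalues:
  λ = (trace ± √Δ)/2 = (23 ± 6.7082)/2,
  λ_1 = 14.8541,  λ_2 = 8.1459.

Step 4 — unit eigenvector for λ_1: solve (Sigma - λ_1 I)v = 0. First row:
  (10 - 14.8541)·v_x + (-3)·v_y = 0, i.e. (-4.8541)·v_x + (-3)·v_y = 0,
  so v ∝ (b, λ_1 - a) = (-3, 4.8541); multiply by -1 so the first entry is positive: u = (3, -4.8541).
  ||u|| = √((3)² + (-4.8541)²) = √(32.5623) ≈ 5.7063,
  v_1 = u/||u|| ≈ (0.5257, -0.8507) (||v_1|| = 1).

λ_1 = 14.8541,  λ_2 = 8.1459;  v_1 ≈ (0.5257, -0.8507)


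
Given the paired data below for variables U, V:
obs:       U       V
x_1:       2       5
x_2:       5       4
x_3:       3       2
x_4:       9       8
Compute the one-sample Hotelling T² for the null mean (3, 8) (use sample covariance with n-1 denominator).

Step 1 — sample mean vector:
  mean(U) = (2 + 5 + 3 + 9) / 4 = 19/4 = 4.75
  mean(V) = (5 + 4 + 2 + 8) / 4 = 19/4 = 4.75
  x̄ = (4.75, 4.75),  deviation x̄ - mu_0 = (4.75, 4.75) - (3, 8) = (1.75, -3.25).

Step 2 — sample covariance matrix, S[i,j] = (1/(n-1)) · Σ_k (x_{k,i} - mean_i) · (x_{k,j} - mean_j), divisor n-1 = 3:
  S[U,U] = ((-2.75)·(-2.75) + (0.25)·(0.25) + (-1.75)·(-1.75) + (4.25)·(4.25)) / 3 = 28.75/3 = 9.5833
  S[U,V] = ((-2.75)·(0.25) + (0.25)·(-0.75) + (-1.75)·(-2.75) + (4.25)·(3.25)) / 3 = 17.75/3 = 5.9167
  S[V,V] = ((0.25)·(0.25) + (-0.75)·(-0.75) + (-2.75)·(-2.75) + (3.25)·(3.25)) / 3 = 18.75/3 = 6.25
  S = [[9.5833, 5.9167],
 [5.9167, 6.25]].

Step 3 — invert S. det(S) = 9.5833·6.25 - (5.9167)² = 24.8889.
  S^{-1} = (1/det) · [[d, -b], [-b, a]] = [[0.2511, -0.2377],
 [-0.2377, 0.385]].

Step 4 — quadratic form (x̄ - mu_0)^T · S^{-1} · (x̄ - mu_0):
  S^{-1} · (x̄ - mu_0) = (1.2121, -1.6674),
  (x̄ - mu_0)^T · [...] = (1.75)·(1.2121) + (-3.25)·(-1.6674) = 7.5402.

Step 5 — scale by n: T² = 4 · 7.5402 = 30.1607.

T² ≈ 30.1607


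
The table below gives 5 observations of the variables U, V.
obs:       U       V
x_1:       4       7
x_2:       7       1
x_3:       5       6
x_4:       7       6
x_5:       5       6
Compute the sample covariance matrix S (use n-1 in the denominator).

Step 1 — column means:
  mean(U) = (4 + 7 + 5 + 7 + 5) / 5 = 28/5 = 5.6
  mean(V) = (7 + 1 + 6 + 6 + 6) / 5 = 26/5 = 5.2

Step 2 — sample covariance S[i,j] = (1/(n-1)) · Σ_k (x_{k,i} - mean_i) · (x_{k,j} - mean_j), with n-1 = 4.
  S[U,U] = ((-1.6)·(-1.6) + (1.4)·(1.4) + (-0.6)·(-0.6) + (1.4)·(1.4) + (-0.6)·(-0.6)) / 4 = 7.2/4 = 1.8
  S[U,V] = ((-1.6)·(1.8) + (1.4)·(-4.2) + (-0.6)·(0.8) + (1.4)·(0.8) + (-0.6)·(0.8)) / 4 = -8.6/4 = -2.15
  S[V,V] = ((1.8)·(1.8) + (-4.2)·(-4.2) + (0.8)·(0.8) + (0.8)·(0.8) + (0.8)·(0.8)) / 4 = 22.8/4 = 5.7

S is symmetric (S[j,i] = S[i,j]). Assembling:

S = [[1.8, -2.15],
 [-2.15, 5.7]]


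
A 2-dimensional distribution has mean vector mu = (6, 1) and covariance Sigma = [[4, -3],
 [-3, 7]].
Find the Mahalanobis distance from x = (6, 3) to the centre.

Step 1 — centre the observation: (x - mu) = (0, 2).

Step 2 — invert Sigma. det(Sigma) = 4·7 - (-3)² = 19.
  Sigma^{-1} = (1/det) · [[d, -b], [-b, a]] = [[0.3684, 0.1579],
 [0.1579, 0.2105]].

Step 3 — form the quadratic (x - mu)^T · Sigma^{-1} · (x - mu):
  Sigma^{-1} · (x - mu) = (0.3158, 0.4211).
  (x - mu)^T · [Sigma^{-1} · (x - mu)] = (0)·(0.3158) + (2)·(0.4211) = 0.8421.

Step 4 — take square root: d = √(0.8421) ≈ 0.9177.

d(x, mu) = √(0.8421) ≈ 0.9177


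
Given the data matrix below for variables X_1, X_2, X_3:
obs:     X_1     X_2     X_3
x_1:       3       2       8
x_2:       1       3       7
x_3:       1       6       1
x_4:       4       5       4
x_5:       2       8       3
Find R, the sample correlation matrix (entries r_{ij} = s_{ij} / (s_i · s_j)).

Step 1 — column means:
  mean(X_1) = (3 + 1 + 1 + 4 + 2) / 5 = 11/5 = 2.2
  mean(X_2) = (2 + 3 + 6 + 5 + 8) / 5 = 24/5 = 4.8
  mean(X_3) = (8 + 7 + 1 + 4 + 3) / 5 = 23/5 = 4.6

Step 2 — sample variances and covariances s[i,j] = (1/(n-1)) · Σ_k (x_{k,i} - mean_i) · (x_{k,j} - mean_j), with n-1 = 4:
  s[X_1,X_1] = ((0.8)·(0.8) + (-1.2)·(-1.2) + (-1.2)·(-1.2) + (1.8)·(1.8) + (-0.2)·(-0.2)) / 4 = 6.8/4 = 1.7
  s[X_1,X_2] = ((0.8)·(-2.8) + (-1.2)·(-1.8) + (-1.2)·(1.2) + (1.8)·(0.2) + (-0.2)·(3.2)) / 4 = -1.8/4 = -0.45
  s[X_1,X_3] = ((0.8)·(3.4) + (-1.2)·(2.4) + (-1.2)·(-3.6) + (1.8)·(-0.6) + (-0.2)·(-1.6)) / 4 = 3.4/4 = 0.85
  s[X_2,X_2] = ((-2.8)·(-2.8) + (-1.8)·(-1.8) + (1.2)·(1.2) + (0.2)·(0.2) + (3.2)·(3.2)) / 4 = 22.8/4 = 5.7
  s[X_2,X_3] = ((-2.8)·(3.4) + (-1.8)·(2.4) + (1.2)·(-3.6) + (0.2)·(-0.6) + (3.2)·(-1.6)) / 4 = -23.4/4 = -5.85
  s[X_3,X_3] = ((3.4)·(3.4) + (2.4)·(2.4) + (-3.6)·(-3.6) + (-0.6)·(-0.6) + (-1.6)·(-1.6)) / 4 = 33.2/4 = 8.3
  Sample standard deviations s_i = √(s[i,i]):
  s(X_1) = √(1.7) = 1.3038
  s(X_2) = √(5.7) = 2.3875
  s(X_3) = √(8.3) = 2.881

Step 3 — r_{ij} = s_{ij} / (s_i · s_j):
  r[X_1,X_1] = 1 (diagonal).
  r[X_1,X_2] = -0.45 / (1.3038 · 2.3875) = -0.45 / 3.1129 = -0.1446
  r[X_1,X_3] = 0.85 / (1.3038 · 2.881) = 0.85 / 3.7563 = 0.2263
  r[X_2,X_2] = 1 (diagonal).
  r[X_2,X_3] = -5.85 / (2.3875 · 2.881) = -5.85 / 6.8782 = -0.8505
  r[X_3,X_3] = 1 (diagonal).

R is symmetric with unit diagonal. Assembling:

R = [[1, -0.1446, 0.2263],
 [-0.1446, 1, -0.8505],
 [0.2263, -0.8505, 1]]


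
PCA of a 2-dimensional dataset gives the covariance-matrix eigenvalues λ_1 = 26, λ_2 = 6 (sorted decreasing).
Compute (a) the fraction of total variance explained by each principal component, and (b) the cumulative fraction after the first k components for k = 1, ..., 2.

Step 1 — total variance = trace(Sigma) = Σ λ_i = 26 + 6 = 32.

Step 2 — fraction explained by component i = λ_i / Σ λ:
  PC1: 26/32 = 0.8125
  PC2: 6/32 = 0.1875

Step 3 — cumulative fraction after k components = (λ_1 + ... + λ_k) / Σ λ:
  k = 1: 26/32 = 0.8125
  k = 2: (26 + 6)/32 = 32/32 = 1

Summary (fraction, with percent):

explained: PC1 0.8125 (81.25%), PC2 0.1875 (18.75%);  cumulative: 0.8125, 1


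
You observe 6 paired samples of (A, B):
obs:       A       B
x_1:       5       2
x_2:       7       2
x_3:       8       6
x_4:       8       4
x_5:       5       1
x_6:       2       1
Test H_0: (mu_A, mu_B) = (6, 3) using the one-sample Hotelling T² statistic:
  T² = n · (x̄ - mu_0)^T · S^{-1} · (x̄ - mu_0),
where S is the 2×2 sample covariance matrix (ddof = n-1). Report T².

Step 1 — sample mean vector:
  mean(A) = (5 + 7 + 8 + 8 + 5 + 2) / 6 = 35/6 = 5.8333
  mean(B) = (2 + 2 + 6 + 4 + 1 + 1) / 6 = 16/6 = 2.6667
  x̄ = (5.8333, 2.6667),  deviation x̄ - mu_0 = (5.8333, 2.6667) - (6, 3) = (-0.1667, -0.3333).

Step 2 — sample covariance matrix, S[i,j] = (1/(n-1)) · Σ_k (x_{k,i} - mean_i) · (x_{k,j} - mean_j), divisor n-1 = 5:
  S[A,A] = ((-0.8333)·(-0.8333) + (1.1667)·(1.1667) + (2.1667)·(2.1667) + (2.1667)·(2.1667) + (-0.8333)·(-0.8333) + (-3.8333)·(-3.8333)) / 5 = 26.8333/5 = 5.3667
  S[A,B] = ((-0.8333)·(-0.6667) + (1.1667)·(-0.6667) + (2.1667)·(3.3333) + (2.1667)·(1.3333) + (-0.8333)·(-1.6667) + (-3.8333)·(-1.6667)) / 5 = 17.6667/5 = 3.5333
  S[B,B] = ((-0.6667)·(-0.6667) + (-0.6667)·(-0.6667) + (3.3333)·(3.3333) + (1.3333)·(1.3333) + (-1.6667)·(-1.6667) + (-1.6667)·(-1.6667)) / 5 = 19.3333/5 = 3.8667
  S = [[5.3667, 3.5333],
 [3.5333, 3.8667]].

Step 3 — invert S. det(S) = 5.3667·3.8667 - (3.5333)² = 8.2667.
  S^{-1} = (1/det) · [[d, -b], [-b, a]] = [[0.4677, -0.4274],
 [-0.4274, 0.6492]].

Step 4 — quadratic form (x̄ - mu_0)^T · S^{-1} · (x̄ - mu_0):
  S^{-1} · (x̄ - mu_0) = (0.0645, -0.1452),
  (x̄ - mu_0)^T · [...] = (-0.1667)·(0.0645) + (-0.3333)·(-0.1452) = 0.0376.

Step 5 — scale by n: T² = 6 · 0.0376 = 0.2258.

T² ≈ 0.2258


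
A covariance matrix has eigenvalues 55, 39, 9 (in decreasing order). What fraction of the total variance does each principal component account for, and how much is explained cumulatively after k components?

Step 1 — total variance = trace(Sigma) = Σ λ_i = 55 + 39 + 9 = 103.

Step 2 — fraction explained by component i = λ_i / Σ λ:
  PC1: 55/103 = 0.534
  PC2: 39/103 = 0.3786
  PC3: 9/103 = 0.0874

Step 3 — cumulative fraction after k components = (λ_1 + ... + λ_k) / Σ λ:
  k = 1: 55/103 = 0.534
  k = 2: (55 + 39)/103 = 94/103 = 0.9126
  k = 3: (55 + 39 + 9)/103 = 103/103 = 1

Summary (fraction, with percent):

explained: PC1 0.534 (53.4%), PC2 0.3786 (37.86%), PC3 0.0874 (8.74%);  cumulative: 0.534, 0.9126, 1


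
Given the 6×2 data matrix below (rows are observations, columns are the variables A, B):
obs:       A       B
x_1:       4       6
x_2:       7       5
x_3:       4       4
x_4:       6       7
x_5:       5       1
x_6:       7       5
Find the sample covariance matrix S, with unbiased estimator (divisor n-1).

Step 1 — column means:
  mean(A) = (4 + 7 + 4 + 6 + 5 + 7) / 6 = 33/6 = 5.5
  mean(B) = (6 + 5 + 4 + 7 + 1 + 5) / 6 = 28/6 = 4.6667

Step 2 — sample covariance S[i,j] = (1/(n-1)) · Σ_k (x_{k,i} - mean_i) · (x_{k,j} - mean_j), with n-1 = 5.
  S[A,A] = ((-1.5)·(-1.5) + (1.5)·(1.5) + (-1.5)·(-1.5) + (0.5)·(0.5) + (-0.5)·(-0.5) + (1.5)·(1.5)) / 5 = 9.5/5 = 1.9
  S[A,B] = ((-1.5)·(1.3333) + (1.5)·(0.3333) + (-1.5)·(-0.6667) + (0.5)·(2.3333) + (-0.5)·(-3.6667) + (1.5)·(0.3333)) / 5 = 3/5 = 0.6
  S[B,B] = ((1.3333)·(1.3333) + (0.3333)·(0.3333) + (-0.6667)·(-0.6667) + (2.3333)·(2.3333) + (-3.6667)·(-3.6667) + (0.3333)·(0.3333)) / 5 = 21.3333/5 = 4.2667

S is symmetric (S[j,i] = S[i,j]). Assembling:

S = [[1.9, 0.6],
 [0.6, 4.2667]]


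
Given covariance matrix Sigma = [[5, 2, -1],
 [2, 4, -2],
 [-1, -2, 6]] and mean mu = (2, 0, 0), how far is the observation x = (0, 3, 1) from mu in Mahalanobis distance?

Step 1 — centre the observation: (x - mu) = (-2, 3, 1).

Step 2 — invert Sigma (cofactor / det for 3×3, or solve directly):
  Sigma^{-1} = [[0.25, -0.125, 0],
 [-0.125, 0.3625, 0.1],
 [0, 0.1, 0.2]].

Step 3 — form the quadratic (x - mu)^T · Sigma^{-1} · (x - mu):
  Sigma^{-1} · (x - mu) = (-0.875, 1.4375, 0.5).
  (x - mu)^T · [Sigma^{-1} · (x - mu)] = (-2)·(-0.875) + (3)·(1.4375) + (1)·(0.5) = 6.5625.

Step 4 — take square root: d = √(6.5625) ≈ 2.5617.

d(x, mu) = √(6.5625) ≈ 2.5617


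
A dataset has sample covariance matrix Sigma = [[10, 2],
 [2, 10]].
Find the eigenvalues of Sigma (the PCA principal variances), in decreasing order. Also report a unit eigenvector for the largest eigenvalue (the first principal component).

Step 1 — characteristic polynomial of 2×2 Sigma:
  det(Sigma - λI) = λ² - trace · λ + det = 0.
  trace = 10 + 10 = 20, det = 10·10 - (2)² = 96.
Step 2 — discriminant:
  Δ = trace² - 4·det = 400 - 384 = 16.
Step 3 — eigenvalues:
  λ = (trace ± √Δ)/2 = (20 ± 4)/2,
  λ_1 = 12,  λ_2 = 8.

Step 4 — unit eigenvector for λ_1: solve (Sigma - λ_1 I)v = 0. First row:
  (10 - 12)·v_x + (2)·v_y = 0, i.e. (-2)·v_x + (2)·v_y = 0,
  so v ∝ (b, λ_1 - a) = (2, 2) = u.
  ||u|| = √((2)² + (2)²) = √(8) ≈ 2.8284,
  v_1 = u/||u|| ≈ (0.7071, 0.7071) (||v_1|| = 1).

λ_1 = 12,  λ_2 = 8;  v_1 ≈ (0.7071, 0.7071)


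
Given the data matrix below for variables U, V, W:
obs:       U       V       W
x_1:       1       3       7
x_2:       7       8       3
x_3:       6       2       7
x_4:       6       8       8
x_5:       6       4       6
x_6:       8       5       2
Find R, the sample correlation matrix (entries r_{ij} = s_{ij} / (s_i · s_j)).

Step 1 — column means:
  mean(U) = (1 + 7 + 6 + 6 + 6 + 8) / 6 = 34/6 = 5.6667
  mean(V) = (3 + 8 + 2 + 8 + 4 + 5) / 6 = 30/6 = 5
  mean(W) = (7 + 3 + 7 + 8 + 6 + 2) / 6 = 33/6 = 5.5

Step 2 — sample variances and covariances s[i,j] = (1/(n-1)) · Σ_k (x_{k,i} - mean_i) · (x_{k,j} - mean_j), with n-1 = 5:
  s[U,U] = ((-4.6667)·(-4.6667) + (1.3333)·(1.3333) + (0.3333)·(0.3333) + (0.3333)·(0.3333) + (0.3333)·(0.3333) + (2.3333)·(2.3333)) / 5 = 29.3333/5 = 5.8667
  s[U,V] = ((-4.6667)·(-2) + (1.3333)·(3) + (0.3333)·(-3) + (0.3333)·(3) + (0.3333)·(-1) + (2.3333)·(0)) / 5 = 13/5 = 2.6
  s[U,W] = ((-4.6667)·(1.5) + (1.3333)·(-2.5) + (0.3333)·(1.5) + (0.3333)·(2.5) + (0.3333)·(0.5) + (2.3333)·(-3.5)) / 5 = -17/5 = -3.4
  s[V,V] = ((-2)·(-2) + (3)·(3) + (-3)·(-3) + (3)·(3) + (-1)·(-1) + (0)·(0)) / 5 = 32/5 = 6.4
  s[V,W] = ((-2)·(1.5) + (3)·(-2.5) + (-3)·(1.5) + (3)·(2.5) + (-1)·(0.5) + (0)·(-3.5)) / 5 = -8/5 = -1.6
  s[W,W] = ((1.5)·(1.5) + (-2.5)·(-2.5) + (1.5)·(1.5) + (2.5)·(2.5) + (0.5)·(0.5) + (-3.5)·(-3.5)) / 5 = 29.5/5 = 5.9
  Sample standard deviations s_i = √(s[i,i]):
  s(U) = √(5.8667) = 2.4221
  s(V) = √(6.4) = 2.5298
  s(W) = √(5.9) = 2.429

Step 3 — r_{ij} = s_{ij} / (s_i · s_j):
  r[U,U] = 1 (diagonal).
  r[U,V] = 2.6 / (2.4221 · 2.5298) = 2.6 / 6.1275 = 0.4243
  r[U,W] = -3.4 / (2.4221 · 2.429) = -3.4 / 5.8833 = -0.5779
  r[V,V] = 1 (diagonal).
  r[V,W] = -1.6 / (2.5298 · 2.429) = -1.6 / 6.1449 = -0.2604
  r[W,W] = 1 (diagonal).

R is symmetric with unit diagonal. Assembling:

R = [[1, 0.4243, -0.5779],
 [0.4243, 1, -0.2604],
 [-0.5779, -0.2604, 1]]


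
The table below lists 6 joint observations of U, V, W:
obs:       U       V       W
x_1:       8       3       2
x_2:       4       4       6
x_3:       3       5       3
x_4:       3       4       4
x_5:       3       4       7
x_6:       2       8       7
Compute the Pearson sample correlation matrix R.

Step 1 — column means:
  mean(U) = (8 + 4 + 3 + 3 + 3 + 2) / 6 = 23/6 = 3.8333
  mean(V) = (3 + 4 + 5 + 4 + 4 + 8) / 6 = 28/6 = 4.6667
  mean(W) = (2 + 6 + 3 + 4 + 7 + 7) / 6 = 29/6 = 4.8333

Step 2 — sample variances and covariances s[i,j] = (1/(n-1)) · Σ_k (x_{k,i} - mean_i) · (x_{k,j} - mean_j), with n-1 = 5:
  s[U,U] = ((4.1667)·(4.1667) + (0.1667)·(0.1667) + (-0.8333)·(-0.8333) + (-0.8333)·(-0.8333) + (-0.8333)·(-0.8333) + (-1.8333)·(-1.8333)) / 5 = 22.8333/5 = 4.5667
  s[U,V] = ((4.1667)·(-1.6667) + (0.1667)·(-0.6667) + (-0.8333)·(0.3333) + (-0.8333)·(-0.6667) + (-0.8333)·(-0.6667) + (-1.8333)·(3.3333)) / 5 = -12.3333/5 = -2.4667
  s[U,W] = ((4.1667)·(-2.8333) + (0.1667)·(1.1667) + (-0.8333)·(-1.8333) + (-0.8333)·(-0.8333) + (-0.8333)·(2.1667) + (-1.8333)·(2.1667)) / 5 = -15.1667/5 = -3.0333
  s[V,V] = ((-1.6667)·(-1.6667) + (-0.6667)·(-0.6667) + (0.3333)·(0.3333) + (-0.6667)·(-0.6667) + (-0.6667)·(-0.6667) + (3.3333)·(3.3333)) / 5 = 15.3333/5 = 3.0667
  s[V,W] = ((-1.6667)·(-2.8333) + (-0.6667)·(1.1667) + (0.3333)·(-1.8333) + (-0.6667)·(-0.8333) + (-0.6667)·(2.1667) + (3.3333)·(2.1667)) / 5 = 9.6667/5 = 1.9333
  s[W,W] = ((-2.8333)·(-2.8333) + (1.1667)·(1.1667) + (-1.8333)·(-1.8333) + (-0.8333)·(-0.8333) + (2.1667)·(2.1667) + (2.1667)·(2.1667)) / 5 = 22.8333/5 = 4.5667
  Sample standard deviations s_i = √(s[i,i]):
  s(U) = √(4.5667) = 2.137
  s(V) = √(3.0667) = 1.7512
  s(W) = √(4.5667) = 2.137

Step 3 — r_{ij} = s_{ij} / (s_i · s_j):
  r[U,U] = 1 (diagonal).
  r[U,V] = -2.4667 / (2.137 · 1.7512) = -2.4667 / 3.7423 = -0.6591
  r[U,W] = -3.0333 / (2.137 · 2.137) = -3.0333 / 4.5667 = -0.6642
  r[V,V] = 1 (diagonal).
  r[V,W] = 1.9333 / (1.7512 · 2.137) = 1.9333 / 3.7423 = 0.5166
  r[W,W] = 1 (diagonal).

R is symmetric with unit diagonal. Assembling:

R = [[1, -0.6591, -0.6642],
 [-0.6591, 1, 0.5166],
 [-0.6642, 0.5166, 1]]


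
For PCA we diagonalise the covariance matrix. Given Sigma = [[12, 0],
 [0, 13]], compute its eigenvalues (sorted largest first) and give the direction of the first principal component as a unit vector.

Step 1 — characteristic polynomial of 2×2 Sigma:
  det(Sigma - λI) = λ² - trace · λ + det = 0.
  trace = 12 + 13 = 25, det = 12·13 - (0)² = 156.
Step 2 — discriminant:
  Δ = trace² - 4·det = 625 - 624 = 1.
Step 3 — eigenvalues:
  λ = (trace ± √Δ)/2 = (25 ± 1)/2,
  λ_1 = 13,  λ_2 = 12.

Step 4 — unit eigenvector for λ_1: Sigma is diagonal, so its eigenvectors are the coordinate axes. λ_1 = 13 is the diagonal entry on the second coordinate axis, hence
  v_1 = (0, 1) (||v_1|| = 1).

λ_1 = 13,  λ_2 = 12;  v_1 ≈ (0, 1)


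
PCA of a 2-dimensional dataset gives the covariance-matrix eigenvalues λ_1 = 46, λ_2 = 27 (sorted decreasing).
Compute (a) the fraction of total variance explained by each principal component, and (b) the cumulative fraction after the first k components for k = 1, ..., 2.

Step 1 — total variance = trace(Sigma) = Σ λ_i = 46 + 27 = 73.

Step 2 — fraction explained by component i = λ_i / Σ λ:
  PC1: 46/73 = 0.6301
  PC2: 27/73 = 0.3699

Step 3 — cumulative fraction after k components = (λ_1 + ... + λ_k) / Σ λ:
  k = 1: 46/73 = 0.6301
  k = 2: (46 + 27)/73 = 73/73 = 1

Summary (fraction, with percent):

explained: PC1 0.6301 (63.01%), PC2 0.3699 (36.99%);  cumulative: 0.6301, 1


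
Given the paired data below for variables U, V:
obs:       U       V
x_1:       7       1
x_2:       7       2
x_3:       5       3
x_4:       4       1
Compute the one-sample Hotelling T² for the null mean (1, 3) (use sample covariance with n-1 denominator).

Step 1 — sample mean vector:
  mean(U) = (7 + 7 + 5 + 4) / 4 = 23/4 = 5.75
  mean(V) = (1 + 2 + 3 + 1) / 4 = 7/4 = 1.75
  x̄ = (5.75, 1.75),  deviation x̄ - mu_0 = (5.75, 1.75) - (1, 3) = (4.75, -1.25).

Step 2 — sample covariance matrix, S[i,j] = (1/(n-1)) · Σ_k (x_{k,i} - mean_i) · (x_{k,j} - mean_j), divisor n-1 = 3:
  S[U,U] = ((1.25)·(1.25) + (1.25)·(1.25) + (-0.75)·(-0.75) + (-1.75)·(-1.75)) / 3 = 6.75/3 = 2.25
  S[U,V] = ((1.25)·(-0.75) + (1.25)·(0.25) + (-0.75)·(1.25) + (-1.75)·(-0.75)) / 3 = -0.25/3 = -0.0833
  S[V,V] = ((-0.75)·(-0.75) + (0.25)·(0.25) + (1.25)·(1.25) + (-0.75)·(-0.75)) / 3 = 2.75/3 = 0.9167
  S = [[2.25, -0.0833],
 [-0.0833, 0.9167]].

Step 3 — invert S. det(S) = 2.25·0.9167 - (-0.0833)² = 2.0556.
  S^{-1} = (1/det) · [[d, -b], [-b, a]] = [[0.4459, 0.0405],
 [0.0405, 1.0946]].

Step 4 — quadratic form (x̄ - mu_0)^T · S^{-1} · (x̄ - mu_0):
  S^{-1} · (x̄ - mu_0) = (2.0676, -1.1757),
  (x̄ - mu_0)^T · [...] = (4.75)·(2.0676) + (-1.25)·(-1.1757) = 11.2905.

Step 5 — scale by n: T² = 4 · 11.2905 = 45.1622.

T² ≈ 45.1622


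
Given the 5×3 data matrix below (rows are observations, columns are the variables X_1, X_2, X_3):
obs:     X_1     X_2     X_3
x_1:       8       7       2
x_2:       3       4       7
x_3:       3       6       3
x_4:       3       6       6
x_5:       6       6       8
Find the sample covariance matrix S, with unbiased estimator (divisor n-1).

Step 1 — column means:
  mean(X_1) = (8 + 3 + 3 + 3 + 6) / 5 = 23/5 = 4.6
  mean(X_2) = (7 + 4 + 6 + 6 + 6) / 5 = 29/5 = 5.8
  mean(X_3) = (2 + 7 + 3 + 6 + 8) / 5 = 26/5 = 5.2

Step 2 — sample covariance S[i,j] = (1/(n-1)) · Σ_k (x_{k,i} - mean_i) · (x_{k,j} - mean_j), with n-1 = 4.
  S[X_1,X_1] = ((3.4)·(3.4) + (-1.6)·(-1.6) + (-1.6)·(-1.6) + (-1.6)·(-1.6) + (1.4)·(1.4)) / 4 = 21.2/4 = 5.3
  S[X_1,X_2] = ((3.4)·(1.2) + (-1.6)·(-1.8) + (-1.6)·(0.2) + (-1.6)·(0.2) + (1.4)·(0.2)) / 4 = 6.6/4 = 1.65
  S[X_1,X_3] = ((3.4)·(-3.2) + (-1.6)·(1.8) + (-1.6)·(-2.2) + (-1.6)·(0.8) + (1.4)·(2.8)) / 4 = -7.6/4 = -1.9
  S[X_2,X_2] = ((1.2)·(1.2) + (-1.8)·(-1.8) + (0.2)·(0.2) + (0.2)·(0.2) + (0.2)·(0.2)) / 4 = 4.8/4 = 1.2
  S[X_2,X_3] = ((1.2)·(-3.2) + (-1.8)·(1.8) + (0.2)·(-2.2) + (0.2)·(0.8) + (0.2)·(2.8)) / 4 = -6.8/4 = -1.7
  S[X_3,X_3] = ((-3.2)·(-3.2) + (1.8)·(1.8) + (-2.2)·(-2.2) + (0.8)·(0.8) + (2.8)·(2.8)) / 4 = 26.8/4 = 6.7

S is symmetric (S[j,i] = S[i,j]). Assembling:

S = [[5.3, 1.65, -1.9],
 [1.65, 1.2, -1.7],
 [-1.9, -1.7, 6.7]]


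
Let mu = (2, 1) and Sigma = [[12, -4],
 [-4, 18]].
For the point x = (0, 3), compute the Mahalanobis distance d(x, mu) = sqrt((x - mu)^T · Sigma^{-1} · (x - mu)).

Step 1 — centre the observation: (x - mu) = (-2, 2).

Step 2 — invert Sigma. det(Sigma) = 12·18 - (-4)² = 200.
  Sigma^{-1} = (1/det) · [[d, -b], [-b, a]] = [[0.09, 0.02],
 [0.02, 0.06]].

Step 3 — form the quadratic (x - mu)^T · Sigma^{-1} · (x - mu):
  Sigma^{-1} · (x - mu) = (-0.14, 0.08).
  (x - mu)^T · [Sigma^{-1} · (x - mu)] = (-2)·(-0.14) + (2)·(0.08) = 0.44.

Step 4 — take square root: d = √(0.44) ≈ 0.6633.

d(x, mu) = √(0.44) ≈ 0.6633


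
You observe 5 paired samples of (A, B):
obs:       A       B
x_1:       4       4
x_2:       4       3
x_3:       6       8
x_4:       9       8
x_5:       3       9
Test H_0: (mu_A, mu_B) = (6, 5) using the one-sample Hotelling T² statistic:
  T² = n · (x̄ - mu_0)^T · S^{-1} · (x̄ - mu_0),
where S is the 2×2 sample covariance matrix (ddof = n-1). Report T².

Step 1 — sample mean vector:
  mean(A) = (4 + 4 + 6 + 9 + 3) / 5 = 26/5 = 5.2
  mean(B) = (4 + 3 + 8 + 8 + 9) / 5 = 32/5 = 6.4
  x̄ = (5.2, 6.4),  deviation x̄ - mu_0 = (5.2, 6.4) - (6, 5) = (-0.8, 1.4).

Step 2 — sample covariance matrix, S[i,j] = (1/(n-1)) · Σ_k (x_{k,i} - mean_i) · (x_{k,j} - mean_j), divisor n-1 = 4:
  S[A,A] = ((-1.2)·(-1.2) + (-1.2)·(-1.2) + (0.8)·(0.8) + (3.8)·(3.8) + (-2.2)·(-2.2)) / 4 = 22.8/4 = 5.7
  S[A,B] = ((-1.2)·(-2.4) + (-1.2)·(-3.4) + (0.8)·(1.6) + (3.8)·(1.6) + (-2.2)·(2.6)) / 4 = 8.6/4 = 2.15
  S[B,B] = ((-2.4)·(-2.4) + (-3.4)·(-3.4) + (1.6)·(1.6) + (1.6)·(1.6) + (2.6)·(2.6)) / 4 = 29.2/4 = 7.3
  S = [[5.7, 2.15],
 [2.15, 7.3]].

Step 3 — invert S. det(S) = 5.7·7.3 - (2.15)² = 36.9875.
  S^{-1} = (1/det) · [[d, -b], [-b, a]] = [[0.1974, -0.0581],
 [-0.0581, 0.1541]].

Step 4 — quadratic form (x̄ - mu_0)^T · S^{-1} · (x̄ - mu_0):
  S^{-1} · (x̄ - mu_0) = (-0.2393, 0.2623),
  (x̄ - mu_0)^T · [...] = (-0.8)·(-0.2393) + (1.4)·(0.2623) = 0.5586.

Step 5 — scale by n: T² = 5 · 0.5586 = 2.7928.

T² ≈ 2.7928


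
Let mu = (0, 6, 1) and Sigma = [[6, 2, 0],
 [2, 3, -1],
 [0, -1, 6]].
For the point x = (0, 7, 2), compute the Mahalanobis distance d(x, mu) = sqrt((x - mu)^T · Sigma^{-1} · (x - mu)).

Step 1 — centre the observation: (x - mu) = (0, 1, 1).

Step 2 — invert Sigma (cofactor / det for 3×3, or solve directly):
  Sigma^{-1} = [[0.2179, -0.1538, -0.0256],
 [-0.1538, 0.4615, 0.0769],
 [-0.0256, 0.0769, 0.1795]].

Step 3 — form the quadratic (x - mu)^T · Sigma^{-1} · (x - mu):
  Sigma^{-1} · (x - mu) = (-0.1795, 0.5385, 0.2564).
  (x - mu)^T · [Sigma^{-1} · (x - mu)] = (0)·(-0.1795) + (1)·(0.5385) + (1)·(0.2564) = 0.7949.

Step 4 — take square root: d = √(0.7949) ≈ 0.8916.

d(x, mu) = √(0.7949) ≈ 0.8916


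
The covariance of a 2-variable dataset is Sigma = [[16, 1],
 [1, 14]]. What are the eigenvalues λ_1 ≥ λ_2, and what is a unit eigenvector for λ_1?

Step 1 — characteristic polynomial of 2×2 Sigma:
  det(Sigma - λI) = λ² - trace · λ + det = 0.
  trace = 16 + 14 = 30, det = 16·14 - (1)² = 223.
Step 2 — discriminant:
  Δ = trace² - 4·det = 900 - 892 = 8.
Step 3 — eigenvalues:
  λ = (trace ± √Δ)/2 = (30 ± 2.8284)/2,
  λ_1 = 16.4142,  λ_2 = 13.5858.

Step 4 — unit eigenvector for λ_1: solve (Sigma - λ_1 I)v = 0. First row:
  (16 - 16.4142)·v_x + (1)·v_y = 0, i.e. (-0.4142)·v_x + (1)·v_y = 0,
  so v ∝ (b, λ_1 - a) = (1, 0.4142) = u.
  ||u|| = √((1)² + (0.4142)²) = √(1.1716) ≈ 1.0824,
  v_1 = u/||u|| ≈ (0.9239, 0.3827) (||v_1|| = 1).

λ_1 = 16.4142,  λ_2 = 13.5858;  v_1 ≈ (0.9239, 0.3827)


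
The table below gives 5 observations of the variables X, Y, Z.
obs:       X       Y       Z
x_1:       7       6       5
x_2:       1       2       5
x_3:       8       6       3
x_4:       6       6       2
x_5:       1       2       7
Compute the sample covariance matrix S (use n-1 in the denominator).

Step 1 — column means:
  mean(X) = (7 + 1 + 8 + 6 + 1) / 5 = 23/5 = 4.6
  mean(Y) = (6 + 2 + 6 + 6 + 2) / 5 = 22/5 = 4.4
  mean(Z) = (5 + 5 + 3 + 2 + 7) / 5 = 22/5 = 4.4

Step 2 — sample covariance S[i,j] = (1/(n-1)) · Σ_k (x_{k,i} - mean_i) · (x_{k,j} - mean_j), with n-1 = 4.
  S[X,X] = ((2.4)·(2.4) + (-3.6)·(-3.6) + (3.4)·(3.4) + (1.4)·(1.4) + (-3.6)·(-3.6)) / 4 = 45.2/4 = 11.3
  S[X,Y] = ((2.4)·(1.6) + (-3.6)·(-2.4) + (3.4)·(1.6) + (1.4)·(1.6) + (-3.6)·(-2.4)) / 4 = 28.8/4 = 7.2
  S[X,Z] = ((2.4)·(0.6) + (-3.6)·(0.6) + (3.4)·(-1.4) + (1.4)·(-2.4) + (-3.6)·(2.6)) / 4 = -18.2/4 = -4.55
  S[Y,Y] = ((1.6)·(1.6) + (-2.4)·(-2.4) + (1.6)·(1.6) + (1.6)·(1.6) + (-2.4)·(-2.4)) / 4 = 19.2/4 = 4.8
  S[Y,Z] = ((1.6)·(0.6) + (-2.4)·(0.6) + (1.6)·(-1.4) + (1.6)·(-2.4) + (-2.4)·(2.6)) / 4 = -12.8/4 = -3.2
  S[Z,Z] = ((0.6)·(0.6) + (0.6)·(0.6) + (-1.4)·(-1.4) + (-2.4)·(-2.4) + (2.6)·(2.6)) / 4 = 15.2/4 = 3.8

S is symmetric (S[j,i] = S[i,j]). Assembling:

S = [[11.3, 7.2, -4.55],
 [7.2, 4.8, -3.2],
 [-4.55, -3.2, 3.8]]


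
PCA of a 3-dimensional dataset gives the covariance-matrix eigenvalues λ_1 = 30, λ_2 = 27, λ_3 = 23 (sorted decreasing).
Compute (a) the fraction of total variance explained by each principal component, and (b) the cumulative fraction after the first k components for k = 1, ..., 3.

Step 1 — total variance = trace(Sigma) = Σ λ_i = 30 + 27 + 23 = 80.

Step 2 — fraction explained by component i = λ_i / Σ λ:
  PC1: 30/80 = 0.375
  PC2: 27/80 = 0.3375
  PC3: 23/80 = 0.2875

Step 3 — cumulative fraction after k components = (λ_1 + ... + λ_k) / Σ λ:
  k = 1: 30/80 = 0.375
  k = 2: (30 + 27)/80 = 57/80 = 0.7125
  k = 3: (30 + 27 + 23)/80 = 80/80 = 1

Summary (fraction, with percent):

explained: PC1 0.375 (37.5%), PC2 0.3375 (33.75%), PC3 0.2875 (28.75%);  cumulative: 0.375, 0.7125, 1


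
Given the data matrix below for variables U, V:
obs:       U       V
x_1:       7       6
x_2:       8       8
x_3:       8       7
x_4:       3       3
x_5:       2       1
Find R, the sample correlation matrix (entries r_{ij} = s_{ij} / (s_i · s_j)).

Step 1 — column means:
  mean(U) = (7 + 8 + 8 + 3 + 2) / 5 = 28/5 = 5.6
  mean(V) = (6 + 8 + 7 + 3 + 1) / 5 = 25/5 = 5

Step 2 — sample variances and covariances s[i,j] = (1/(n-1)) · Σ_k (x_{k,i} - mean_i) · (x_{k,j} - mean_j), with n-1 = 4:
  s[U,U] = ((1.4)·(1.4) + (2.4)·(2.4) + (2.4)·(2.4) + (-2.6)·(-2.6) + (-3.6)·(-3.6)) / 4 = 33.2/4 = 8.3
  s[U,V] = ((1.4)·(1) + (2.4)·(3) + (2.4)·(2) + (-2.6)·(-2) + (-3.6)·(-4)) / 4 = 33/4 = 8.25
  s[V,V] = ((1)·(1) + (3)·(3) + (2)·(2) + (-2)·(-2) + (-4)·(-4)) / 4 = 34/4 = 8.5
  Sample standard deviations s_i = √(s[i,i]):
  s(U) = √(8.3) = 2.881
  s(V) = √(8.5) = 2.9155

Step 3 — r_{ij} = s_{ij} / (s_i · s_j):
  r[U,U] = 1 (diagonal).
  r[U,V] = 8.25 / (2.881 · 2.9155) = 8.25 / 8.3994 = 0.9822
  r[V,V] = 1 (diagonal).

R is symmetric with unit diagonal. Assembling:

R = [[1, 0.9822],
 [0.9822, 1]]


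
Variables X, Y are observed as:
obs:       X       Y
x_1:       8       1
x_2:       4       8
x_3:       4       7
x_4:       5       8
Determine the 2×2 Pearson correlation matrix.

Step 1 — column means:
  mean(X) = (8 + 4 + 4 + 5) / 4 = 21/4 = 5.25
  mean(Y) = (1 + 8 + 7 + 8) / 4 = 24/4 = 6

Step 2 — sample variances and covariances s[i,j] = (1/(n-1)) · Σ_k (x_{k,i} - mean_i) · (x_{k,j} - mean_j), with n-1 = 3:
  s[X,X] = ((2.75)·(2.75) + (-1.25)·(-1.25) + (-1.25)·(-1.25) + (-0.25)·(-0.25)) / 3 = 10.75/3 = 3.5833
  s[X,Y] = ((2.75)·(-5) + (-1.25)·(2) + (-1.25)·(1) + (-0.25)·(2)) / 3 = -18/3 = -6
  s[Y,Y] = ((-5)·(-5) + (2)·(2) + (1)·(1) + (2)·(2)) / 3 = 34/3 = 11.3333
  Sample standard deviations s_i = √(s[i,i]):
  s(X) = √(3.5833) = 1.893
  s(Y) = √(11.3333) = 3.3665

Step 3 — r_{ij} = s_{ij} / (s_i · s_j):
  r[X,X] = 1 (diagonal).
  r[X,Y] = -6 / (1.893 · 3.3665) = -6 / 6.3727 = -0.9415
  r[Y,Y] = 1 (diagonal).

R is symmetric with unit diagonal. Assembling:

R = [[1, -0.9415],
 [-0.9415, 1]]


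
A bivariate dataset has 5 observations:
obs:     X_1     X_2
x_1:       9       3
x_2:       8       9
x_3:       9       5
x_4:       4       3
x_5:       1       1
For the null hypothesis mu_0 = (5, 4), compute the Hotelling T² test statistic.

Step 1 — sample mean vector:
  mean(X_1) = (9 + 8 + 9 + 4 + 1) / 5 = 31/5 = 6.2
  mean(X_2) = (3 + 9 + 5 + 3 + 1) / 5 = 21/5 = 4.2
  x̄ = (6.2, 4.2),  deviation x̄ - mu_0 = (6.2, 4.2) - (5, 4) = (1.2, 0.2).

Step 2 — sample covariance matrix, S[i,j] = (1/(n-1)) · Σ_k (x_{k,i} - mean_i) · (x_{k,j} - mean_j), divisor n-1 = 4:
  S[X_1,X_1] = ((2.8)·(2.8) + (1.8)·(1.8) + (2.8)·(2.8) + (-2.2)·(-2.2) + (-5.2)·(-5.2)) / 4 = 50.8/4 = 12.7
  S[X_1,X_2] = ((2.8)·(-1.2) + (1.8)·(4.8) + (2.8)·(0.8) + (-2.2)·(-1.2) + (-5.2)·(-3.2)) / 4 = 26.8/4 = 6.7
  S[X_2,X_2] = ((-1.2)·(-1.2) + (4.8)·(4.8) + (0.8)·(0.8) + (-1.2)·(-1.2) + (-3.2)·(-3.2)) / 4 = 36.8/4 = 9.2
  S = [[12.7, 6.7],
 [6.7, 9.2]].

Step 3 — invert S. det(S) = 12.7·9.2 - (6.7)² = 71.95.
  S^{-1} = (1/det) · [[d, -b], [-b, a]] = [[0.1279, -0.0931],
 [-0.0931, 0.1765]].

Step 4 — quadratic form (x̄ - mu_0)^T · S^{-1} · (x̄ - mu_0):
  S^{-1} · (x̄ - mu_0) = (0.1348, -0.0764),
  (x̄ - mu_0)^T · [...] = (1.2)·(0.1348) + (0.2)·(-0.0764) = 0.1465.

Step 5 — scale by n: T² = 5 · 0.1465 = 0.7325.

T² ≈ 0.7325


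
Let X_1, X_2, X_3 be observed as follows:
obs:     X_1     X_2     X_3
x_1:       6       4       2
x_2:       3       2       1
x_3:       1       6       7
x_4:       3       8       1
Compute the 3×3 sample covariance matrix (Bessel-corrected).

Step 1 — column means:
  mean(X_1) = (6 + 3 + 1 + 3) / 4 = 13/4 = 3.25
  mean(X_2) = (4 + 2 + 6 + 8) / 4 = 20/4 = 5
  mean(X_3) = (2 + 1 + 7 + 1) / 4 = 11/4 = 2.75

Step 2 — sample covariance S[i,j] = (1/(n-1)) · Σ_k (x_{k,i} - mean_i) · (x_{k,j} - mean_j), with n-1 = 3.
  S[X_1,X_1] = ((2.75)·(2.75) + (-0.25)·(-0.25) + (-2.25)·(-2.25) + (-0.25)·(-0.25)) / 3 = 12.75/3 = 4.25
  S[X_1,X_2] = ((2.75)·(-1) + (-0.25)·(-3) + (-2.25)·(1) + (-0.25)·(3)) / 3 = -5/3 = -1.6667
  S[X_1,X_3] = ((2.75)·(-0.75) + (-0.25)·(-1.75) + (-2.25)·(4.25) + (-0.25)·(-1.75)) / 3 = -10.75/3 = -3.5833
  S[X_2,X_2] = ((-1)·(-1) + (-3)·(-3) + (1)·(1) + (3)·(3)) / 3 = 20/3 = 6.6667
  S[X_2,X_3] = ((-1)·(-0.75) + (-3)·(-1.75) + (1)·(4.25) + (3)·(-1.75)) / 3 = 5/3 = 1.6667
  S[X_3,X_3] = ((-0.75)·(-0.75) + (-1.75)·(-1.75) + (4.25)·(4.25) + (-1.75)·(-1.75)) / 3 = 24.75/3 = 8.25

S is symmetric (S[j,i] = S[i,j]). Assembling:

S = [[4.25, -1.6667, -3.5833],
 [-1.6667, 6.6667, 1.6667],
 [-3.5833, 1.6667, 8.25]]


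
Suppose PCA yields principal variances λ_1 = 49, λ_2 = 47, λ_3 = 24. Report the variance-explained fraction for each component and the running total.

Step 1 — total variance = trace(Sigma) = Σ λ_i = 49 + 47 + 24 = 120.

Step 2 — fraction explained by component i = λ_i / Σ λ:
  PC1: 49/120 = 0.4083
  PC2: 47/120 = 0.3917
  PC3: 24/120 = 0.2

Step 3 — cumulative fraction after k components = (λ_1 + ... + λ_k) / Σ λ:
  k = 1: 49/120 = 0.4083
  k = 2: (49 + 47)/120 = 96/120 = 0.8
  k = 3: (49 + 47 + 24)/120 = 120/120 = 1

Summary (fraction, with percent):

explained: PC1 0.4083 (40.83%), PC2 0.3917 (39.17%), PC3 0.2 (20%);  cumulative: 0.4083, 0.8, 1


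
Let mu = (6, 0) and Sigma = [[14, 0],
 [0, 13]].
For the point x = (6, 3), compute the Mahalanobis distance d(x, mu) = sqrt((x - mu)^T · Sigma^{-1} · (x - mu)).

Step 1 — centre the observation: (x - mu) = (0, 3).

Step 2 — invert Sigma. det(Sigma) = 14·13 - (0)² = 182.
  Sigma^{-1} = (1/det) · [[d, -b], [-b, a]] = [[0.0714, 0],
 [0, 0.0769]].

Step 3 — form the quadratic (x - mu)^T · Sigma^{-1} · (x - mu):
  Sigma^{-1} · (x - mu) = (0, 0.2308).
  (x - mu)^T · [Sigma^{-1} · (x - mu)] = (0)·(0) + (3)·(0.2308) = 0.6923.

Step 4 — take square root: d = √(0.6923) ≈ 0.8321.

d(x, mu) = √(0.6923) ≈ 0.8321


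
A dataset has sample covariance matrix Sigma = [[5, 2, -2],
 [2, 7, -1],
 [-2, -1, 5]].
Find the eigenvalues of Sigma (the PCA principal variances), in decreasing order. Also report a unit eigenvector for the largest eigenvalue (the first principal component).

Step 1 — characteristic polynomial p(λ) = det(λI - Sigma) = λ³ - tr·λ² + c_1·λ - det, where tr = trace, c_1 = sum of the principal 2×2 minors, det = det(Sigma):
  tr = 5 + 7 + 5 = 17,
  c_1 = (5·7 - (2)²) + (5·5 - (-2)²) + (7·5 - (-1)²) = 31 + 21 + 34 = 86,
  det = 5·(7·5 - (-1)²) - (2)·((2)·5 - (-1)·(-2)) + (-2)·((2)·(-1) - 7·(-2)) = 5·(34) - (2)·(8) + (-2)·(12) = 130.
  So p(λ) = λ³ - 17λ² + 86λ - 130.
Step 2 — look for an integer root (rational root theorem: any rational root is an integer divisor of 130). Testing λ = 5:
  p(5) = 125 - 425 + 430 - 130 = 0  ✓
  Dividing out (λ - 5): p(λ) = (λ - 5)(λ² - 12λ + 26).
Step 3 — remaining eigenvalues from the quadratic λ² - 12λ + 26 = 0:
  Δ = 12² - 4·26 = 144 - 104 = 40,  λ = (12 ± √40)/2 = (12 ± 6.3246)/2 ≈ 9.1623 or 2.8377.
  Sorted: λ_1 = 9.1623,  λ_2 = 5,  λ_3 = 2.8377  (check: sum = 17 = tr ✓).

Step 4 — unit eigenvector for λ_1 ≈ 9.1623: v spans the null space of (Sigma - λ_1 I), whose rows are
  r_1 = (-4.1623, 2, -2),  r_2 = (2, -2.1623, -1),  r_3 = (-2, -1, -4.1623).
  v is orthogonal to every row, so take v ∝ r_1 × r_2 = ((2)·(-1) - (-2)·(-2.1623), (-2)·(2) - (-4.1623)·(-1), (-4.1623)·(-2.1623) - (2)·(2)) ≈ (-6.3246, -8.1623, 5).
  Rescale (multiply by -1 so the first nonzero entry is positive): u = (6.3246, 8.1623, -5).
  ||u|| = √((6.3246)² + (8.1623)² + (-5)²) = √(131.6228) ≈ 11.4727,  v_1 = u/||u|| ≈ (0.5513, 0.7115, -0.4358) (||v_1|| = 1).

λ_1 = 9.1623,  λ_2 = 5,  λ_3 = 2.8377;  v_1 ≈ (0.5513, 0.7115, -0.4358)


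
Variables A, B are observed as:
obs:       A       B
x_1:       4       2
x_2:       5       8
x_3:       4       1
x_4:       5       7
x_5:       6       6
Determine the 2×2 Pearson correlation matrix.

Step 1 — column means:
  mean(A) = (4 + 5 + 4 + 5 + 6) / 5 = 24/5 = 4.8
  mean(B) = (2 + 8 + 1 + 7 + 6) / 5 = 24/5 = 4.8

Step 2 — sample variances and covariances s[i,j] = (1/(n-1)) · Σ_k (x_{k,i} - mean_i) · (x_{k,j} - mean_j), with n-1 = 4:
  s[A,A] = ((-0.8)·(-0.8) + (0.2)·(0.2) + (-0.8)·(-0.8) + (0.2)·(0.2) + (1.2)·(1.2)) / 4 = 2.8/4 = 0.7
  s[A,B] = ((-0.8)·(-2.8) + (0.2)·(3.2) + (-0.8)·(-3.8) + (0.2)·(2.2) + (1.2)·(1.2)) / 4 = 7.8/4 = 1.95
  s[B,B] = ((-2.8)·(-2.8) + (3.2)·(3.2) + (-3.8)·(-3.8) + (2.2)·(2.2) + (1.2)·(1.2)) / 4 = 38.8/4 = 9.7
  Sample standard deviations s_i = √(s[i,i]):
  s(A) = √(0.7) = 0.8367
  s(B) = √(9.7) = 3.1145

Step 3 — r_{ij} = s_{ij} / (s_i · s_j):
  r[A,A] = 1 (diagonal).
  r[A,B] = 1.95 / (0.8367 · 3.1145) = 1.95 / 2.6058 = 0.7483
  r[B,B] = 1 (diagonal).

R is symmetric with unit diagonal. Assembling:

R = [[1, 0.7483],
 [0.7483, 1]]


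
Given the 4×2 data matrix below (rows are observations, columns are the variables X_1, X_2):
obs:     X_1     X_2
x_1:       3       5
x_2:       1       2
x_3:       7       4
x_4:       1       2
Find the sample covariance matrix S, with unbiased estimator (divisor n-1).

Step 1 — column means:
  mean(X_1) = (3 + 1 + 7 + 1) / 4 = 12/4 = 3
  mean(X_2) = (5 + 2 + 4 + 2) / 4 = 13/4 = 3.25

Step 2 — sample covariance S[i,j] = (1/(n-1)) · Σ_k (x_{k,i} - mean_i) · (x_{k,j} - mean_j), with n-1 = 3.
  S[X_1,X_1] = ((0)·(0) + (-2)·(-2) + (4)·(4) + (-2)·(-2)) / 3 = 24/3 = 8
  S[X_1,X_2] = ((0)·(1.75) + (-2)·(-1.25) + (4)·(0.75) + (-2)·(-1.25)) / 3 = 8/3 = 2.6667
  S[X_2,X_2] = ((1.75)·(1.75) + (-1.25)·(-1.25) + (0.75)·(0.75) + (-1.25)·(-1.25)) / 3 = 6.75/3 = 2.25

S is symmetric (S[j,i] = S[i,j]). Assembling:

S = [[8, 2.6667],
 [2.6667, 2.25]]


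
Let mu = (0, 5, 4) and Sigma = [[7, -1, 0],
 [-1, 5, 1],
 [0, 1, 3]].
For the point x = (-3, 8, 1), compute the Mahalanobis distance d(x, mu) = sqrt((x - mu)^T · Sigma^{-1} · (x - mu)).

Step 1 — centre the observation: (x - mu) = (-3, 3, -3).

Step 2 — invert Sigma (cofactor / det for 3×3, or solve directly):
  Sigma^{-1} = [[0.1474, 0.0316, -0.0105],
 [0.0316, 0.2211, -0.0737],
 [-0.0105, -0.0737, 0.3579]].

Step 3 — form the quadratic (x - mu)^T · Sigma^{-1} · (x - mu):
  Sigma^{-1} · (x - mu) = (-0.3158, 0.7895, -1.2632).
  (x - mu)^T · [Sigma^{-1} · (x - mu)] = (-3)·(-0.3158) + (3)·(0.7895) + (-3)·(-1.2632) = 7.1053.

Step 4 — take square root: d = √(7.1053) ≈ 2.6656.

d(x, mu) = √(7.1053) ≈ 2.6656


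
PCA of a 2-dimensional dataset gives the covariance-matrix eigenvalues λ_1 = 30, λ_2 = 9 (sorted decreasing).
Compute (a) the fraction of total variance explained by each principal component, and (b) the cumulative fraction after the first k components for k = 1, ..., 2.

Step 1 — total variance = trace(Sigma) = Σ λ_i = 30 + 9 = 39.

Step 2 — fraction explained by component i = λ_i / Σ λ:
  PC1: 30/39 = 0.7692
  PC2: 9/39 = 0.2308

Step 3 — cumulative fraction after k components = (λ_1 + ... + λ_k) / Σ λ:
  k = 1: 30/39 = 0.7692
  k = 2: (30 + 9)/39 = 39/39 = 1

Summary (fraction, with percent):

explained: PC1 0.7692 (76.92%), PC2 0.2308 (23.08%);  cumulative: 0.7692, 1


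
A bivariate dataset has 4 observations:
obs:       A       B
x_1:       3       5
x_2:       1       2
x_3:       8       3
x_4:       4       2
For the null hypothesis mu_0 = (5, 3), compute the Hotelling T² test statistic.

Step 1 — sample mean vector:
  mean(A) = (3 + 1 + 8 + 4) / 4 = 16/4 = 4
  mean(B) = (5 + 2 + 3 + 2) / 4 = 12/4 = 3
  x̄ = (4, 3),  deviation x̄ - mu_0 = (4, 3) - (5, 3) = (-1, 0).

Step 2 — sample covariance matrix, S[i,j] = (1/(n-1)) · Σ_k (x_{k,i} - mean_i) · (x_{k,j} - mean_j), divisor n-1 = 3:
  S[A,A] = ((-1)·(-1) + (-3)·(-3) + (4)·(4) + (0)·(0)) / 3 = 26/3 = 8.6667
  S[A,B] = ((-1)·(2) + (-3)·(-1) + (4)·(0) + (0)·(-1)) / 3 = 1/3 = 0.3333
  S[B,B] = ((2)·(2) + (-1)·(-1) + (0)·(0) + (-1)·(-1)) / 3 = 6/3 = 2
  S = [[8.6667, 0.3333],
 [0.3333, 2]].

Step 3 — invert S. det(S) = 8.6667·2 - (0.3333)² = 17.2222.
  S^{-1} = (1/det) · [[d, -b], [-b, a]] = [[0.1161, -0.0194],
 [-0.0194, 0.5032]].

Step 4 — quadratic form (x̄ - mu_0)^T · S^{-1} · (x̄ - mu_0):
  S^{-1} · (x̄ - mu_0) = (-0.1161, 0.0194),
  (x̄ - mu_0)^T · [...] = (-1)·(-0.1161) + (0)·(0.0194) = 0.1161.

Step 5 — scale by n: T² = 4 · 0.1161 = 0.4645.

T² ≈ 0.4645


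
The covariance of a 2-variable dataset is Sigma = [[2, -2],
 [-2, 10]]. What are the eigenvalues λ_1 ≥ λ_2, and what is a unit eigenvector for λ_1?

Step 1 — characteristic polynomial of 2×2 Sigma:
  det(Sigma - λI) = λ² - trace · λ + det = 0.
  trace = 2 + 10 = 12, det = 2·10 - (-2)² = 16.
Step 2 — discriminant:
  Δ = trace² - 4·det = 144 - 64 = 80.
Step 3 — eigenvalues:
  λ = (trace ± √Δ)/2 = (12 ± 8.9443)/2,
  λ_1 = 10.4721,  λ_2 = 1.5279.

Step 4 — unit eigenvector for λ_1: solve (Sigma - λ_1 I)v = 0. First row:
  (2 - 10.4721)·v_x + (-2)·v_y = 0, i.e. (-8.4721)·v_x + (-2)·v_y = 0,
  so v ∝ (b, λ_1 - a) = (-2, 8.4721); multiply by -1 so the first entry is positive: u = (2, -8.4721).
  ||u|| = √((2)² + (-8.4721)²) = √(75.7771) ≈ 8.705,
  v_1 = u/||u|| ≈ (0.2298, -0.9732) (||v_1|| = 1).

λ_1 = 10.4721,  λ_2 = 1.5279;  v_1 ≈ (0.2298, -0.9732)
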